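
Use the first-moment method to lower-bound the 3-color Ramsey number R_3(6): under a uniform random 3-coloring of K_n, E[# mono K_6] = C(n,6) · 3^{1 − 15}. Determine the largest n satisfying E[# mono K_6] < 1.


We need C(n, 6) · 3^{1 − 15} < 1, i.e. C(n, 6) < 3^{15 − 1} = 4782969.
Check values of n near the boundary:
  n = 40: C(40, 6) = 3838380; 3838380 < 4782969? YES
  n = 41: C(41, 6) = 4496388; 4496388 < 4782969? YES
  n = 42: C(42, 6) = 5245786; 5245786 < 4782969? NO
The largest n with C(n, 6) < 4782969 is n = 41 (where E[X] = 1498796/1594323 ≈ 0.940083). Hence R_3(6) > 41, i.e. R_3(6) ≥ 42.

Largest n = 41; hence R_3(6) > 41.


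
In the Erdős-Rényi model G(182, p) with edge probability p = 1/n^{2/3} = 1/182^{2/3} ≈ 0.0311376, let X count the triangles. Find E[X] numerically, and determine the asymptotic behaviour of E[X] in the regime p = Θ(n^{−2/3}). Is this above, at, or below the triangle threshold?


Number of potential triangles: C(182, 3) = 988260.
Each occurs with probability p³ ≈ (0.0311376)³ ≈ 3.01895906e-05.
By linearity: E[X] = C(182, 3)·p³ ≈ 988260 · 3.01895906e-05 ≈ 29.835165.
Since α = 2/3 < 1, p = c/n^{2/3} ≫ 1/n is above the triangle threshold p ~ 1/n. Asymptotically E[X] ~ (c³/6)·n^{3(1−α)} = (1³/6)·n^{1} → ∞; triangles are abundant w.h.p.

E[X] ≈ 29.835165; in regime p = Θ(1/n^{2/3}) E[X] diverges (above the triangle threshold p ~ 1/n).


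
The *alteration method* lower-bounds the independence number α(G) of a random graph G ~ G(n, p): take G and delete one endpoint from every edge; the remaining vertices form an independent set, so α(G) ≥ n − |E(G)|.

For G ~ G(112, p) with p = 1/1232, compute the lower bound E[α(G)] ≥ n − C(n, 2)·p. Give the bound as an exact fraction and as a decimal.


E[|E(G)|] = C(112, 2)·p = 6216 · (1/1232) = 111/22.
E[α(G)] ≥ n − E[|E(G)|] = 112 − 111/22 = 2353/22.
Numerically: ≈ 106.95455.
(This is only a lower bound; the true E[α(G)] may be larger.)

E[α(G)] ≥ 2353/22 ≈ 106.95455.


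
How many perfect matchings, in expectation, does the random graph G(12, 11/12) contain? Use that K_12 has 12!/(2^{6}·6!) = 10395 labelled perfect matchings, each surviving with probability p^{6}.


K_12 has 12!/(2^{6}·6!) = 10395 labelled perfect matchings.
For each such perfect matching H, let X_H = 1 if all 6 edges of H are present in G. Then P[X_H = 1] = p^{6} = (11/12)^{6} = 1771561/2985984.
By linearity of expectation: E[X] = Σ_H E[X_H] = 10395 · p^{6} = 10395 · 1771561/2985984 = 682050985/110592.
Numerically: E[X] ≈ 6167.27.

E[X] = 10395 · (11/12)^{6} = 682050985/110592 ≈ 6167.27.


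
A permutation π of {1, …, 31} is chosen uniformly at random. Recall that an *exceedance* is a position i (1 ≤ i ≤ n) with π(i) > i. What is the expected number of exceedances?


Write X = Σ_{i=1}^{31} X_i, where X_i = 1_{π(i) > i}.
For each fixed i, π(i) is uniform over {1, …, 31} (marginal of a uniform permutation), so P[π(i) > i] = (n − i)/n. Summing: Σ_{i=1}^{31} (n − i)/n = (0 + 1 + … + 30)/31 = 31(31 − 1)/(2·31) = (31 − 1)/2.
Hence E[X] = Σ_{i=1}^{31} (31 − i)/31 = 15 ≈ 15.0000.

E[X] = 15 = 15.0000.


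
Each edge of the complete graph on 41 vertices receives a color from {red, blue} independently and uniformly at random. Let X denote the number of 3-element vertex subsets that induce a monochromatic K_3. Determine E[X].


Let X = Σ_S X_S over the C(41, 3) = 10660 subsets S of size 3, where X_S = 1 if the K_3 on S is monochromatic.
For a fixed S, the K_3 on S has C(3, 2) = 3 edges. P[all 3 edges red] = (1/2)^3, and likewise for blue, so P[monochromatic] = 2·(1/2)^3 = 2^{1 − 3} = 1/4.
Summing: E[X] = C(41, 3) · 2^{1 − 3} = 10660 · 1/4 = 2665.
Numerically: E[X] ≈ 2665.0000.

E[X] = C(41,3)·2^(1−C(3,2)) = 2665 ≈ 2665.0000.


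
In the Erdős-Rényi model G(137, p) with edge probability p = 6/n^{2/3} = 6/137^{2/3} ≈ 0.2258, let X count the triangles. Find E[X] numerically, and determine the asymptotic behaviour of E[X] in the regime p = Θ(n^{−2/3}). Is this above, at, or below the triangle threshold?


Number of potential triangles: C(137, 3) = 419220.
Each occurs with probability p³ ≈ (0.2258)³ ≈ 1.150834e-02.
By linearity: E[X] = C(137, 3)·p³ ≈ 419220 · 1.150834e-02 ≈ 4824.5255.
Since α = 2/3 < 1, p = c/n^{2/3} ≫ 1/n is above the triangle threshold p ~ 1/n. Asymptotically E[X] ~ (c³/6)·n^{3(1−α)} = (6³/6)·n^{1} → ∞; triangles are abundant w.h.p.

E[X] ≈ 4824.5255; in regime p = Θ(1/n^{2/3}) E[X] diverges (above the triangle threshold p ~ 1/n).


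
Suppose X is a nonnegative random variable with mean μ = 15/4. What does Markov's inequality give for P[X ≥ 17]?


μ = E[X] = 15/4, a = 17.
Markov: P[X ≥ 17] ≤ μ/a = (15/4)/17 = 15/68.
Numerically: ≈ 0.22059.
(Since a = 17 > μ = 3.75000, the bound 15/68 is < 1 and informative.)

P[X ≥ 17] ≤ 15/68 ≈ 0.22059.


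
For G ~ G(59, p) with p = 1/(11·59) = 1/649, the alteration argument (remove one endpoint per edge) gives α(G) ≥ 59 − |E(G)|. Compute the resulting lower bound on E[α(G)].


E[|E(G)|] = C(59, 2)·p = 1711 · (1/649) = 29/11.
E[α(G)] ≥ n − E[|E(G)|] = 59 − 29/11 = 620/11.
Numerically: ≈ 56.363636.
(This is only a lower bound; the true E[α(G)] may be larger.)

E[α(G)] ≥ 620/11 ≈ 56.363636.


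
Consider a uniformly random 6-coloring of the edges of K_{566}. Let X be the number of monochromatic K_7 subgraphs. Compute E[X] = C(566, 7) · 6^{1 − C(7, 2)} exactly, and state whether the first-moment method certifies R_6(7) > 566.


E[X] = C(566, 7) · 6^{1 − 21} = 3557206237959440 · 6^{−20} = 3557206237959440/3656158440062976.
As a reduced fraction: E[X] = 222325389872465/228509902503936 ≈ 0.972935.
Is E[X] < 1? YES.
Since E[X] < 1, there exists a 6-coloring of K_{566} with no monochromatic K_7; hence R_6(7) > 566.

E[X] = 222325389872465/228509902503936 ≈ 0.972935; E[X] < 1, so R_6(7) > 566.


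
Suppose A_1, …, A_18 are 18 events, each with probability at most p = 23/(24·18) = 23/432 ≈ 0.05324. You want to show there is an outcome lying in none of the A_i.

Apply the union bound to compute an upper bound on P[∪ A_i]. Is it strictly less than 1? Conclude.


Union bound: P[∪_{i=1}^{18} A_i] ≤ Σ_i P[A_i] ≤ 18·p = 18·(23/432) = 23/24.
Numerically: 23/24 ≈ 0.95833.
Is 23/24 < 1? YES.
Since P[∪ A_i] ≤ 23/24 < 1, the complement has P[∩ A_i^c] ≥ 1 − 23/24 = 1/24 > 0, so some outcome avoids every A_i.

18·p = 23/24 ≈ 0.95833; existence CERTIFIED by the union bound.


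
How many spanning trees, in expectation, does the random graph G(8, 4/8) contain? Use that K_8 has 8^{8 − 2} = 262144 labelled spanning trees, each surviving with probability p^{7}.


K_8 has 8^{8 − 2} = 262144 labelled spanning trees.
For each such spanning tree H, let X_H = 1 if all 7 edges of H are present in G. Then P[X_H = 1] = p^{7} = (1/2)^{7} = 1/128.
By linearity of expectation: E[X] = Σ_H E[X_H] = 262144 · p^{7} = 262144 · 1/128 = 2048.
Numerically: E[X] ≈ 2.05e+03.

E[X] = 262144 · (1/2)^{7} = 2048 ≈ 2.05e+03.


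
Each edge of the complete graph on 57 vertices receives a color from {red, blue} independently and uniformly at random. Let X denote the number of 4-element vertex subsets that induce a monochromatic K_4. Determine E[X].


Let X = Σ_S X_S over the C(57, 4) = 395010 subsets S of size 4, where X_S = 1 if the K_4 on S is monochromatic.
For a fixed S, the K_4 on S has C(4, 2) = 6 edges. P[all 6 edges red] = (1/2)^6, and likewise for blue, so P[monochromatic] = 2·(1/2)^6 = 2^{1 − 6} = 1/32.
By linearity of expectation: E[X] = C(57, 4) · 2^{1 − 6} = 395010 · 1/32 = 197505/16.
Numerically: E[X] ≈ 12344.0625.

E[X] = C(57,4)·2^(1−C(4,2)) = 197505/16 ≈ 12344.0625.


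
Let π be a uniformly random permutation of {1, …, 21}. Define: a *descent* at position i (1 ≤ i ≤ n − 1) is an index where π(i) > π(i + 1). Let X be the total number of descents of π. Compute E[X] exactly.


Write X = Σ X_I over i = 1, …, 20, with X_I the indicator of one descent.
There are 20 indicators.
For each fixed i, the pair (π(i), π(i+1)) is a uniformly random ordered pair of distinct values from {1, …, 21}; by symmetry P[π(i) > π(i+1)] = 1/2.
By linearity: E[X] = 20 · (1/2) = (21 − 1) · (1/2) = 10 ≈ 10.000.

E[X] = 10 = 10.000.


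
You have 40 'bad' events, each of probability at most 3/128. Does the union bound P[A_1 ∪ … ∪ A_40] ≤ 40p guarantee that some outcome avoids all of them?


Union bound: P[∪_{i=1}^{40} A_i] ≤ Σ_i P[A_i] ≤ 40·p = 40·(3/128) = 15/16.
Numerically: 15/16 ≈ 0.93750.
Is 15/16 < 1? YES.
Since P[∪ A_i] ≤ 15/16 < 1, the complement has P[∩ A_i^c] ≥ 1 − 15/16 = 1/16 > 0, so some outcome avoids every A_i.

40·p = 15/16 ≈ 0.93750; existence CERTIFIED by the union bound.


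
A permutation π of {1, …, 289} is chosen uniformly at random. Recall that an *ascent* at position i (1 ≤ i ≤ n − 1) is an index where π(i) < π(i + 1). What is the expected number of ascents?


Write X = Σ X_I over i = 1, …, 288, with X_I the indicator of one ascent.
There are 288 indicators.
For each fixed i, the pair (π(i), π(i+1)) is a uniformly random ordered pair of distinct values from {1, …, 289}; by symmetry P[π(i) < π(i+1)] = 1/2.
By linearity: E[X] = 288 · (1/2) = (289 − 1) · (1/2) = 144 ≈ 144.00000.

E[X] = 144 = 144.00000.


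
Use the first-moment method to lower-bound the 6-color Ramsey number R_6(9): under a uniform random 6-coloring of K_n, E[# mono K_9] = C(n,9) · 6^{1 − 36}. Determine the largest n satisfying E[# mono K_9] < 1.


We need C(n, 9) · 6^{1 − 36} < 1, i.e. C(n, 9) < 6^{36 − 1} = 1719070799748422591028658176.
Check values of n near the boundary:
  n = 4405: C(4405, 9) = 1706862792900636302463627150; 1706862792900636302463627150 < 1719070799748422591028658176? YES
  n = 4406: C(4406, 9) = 1710356485221788389505285700; 1710356485221788389505285700 < 1719070799748422591028658176? YES
  n = 4407: C(4407, 9) = 1713856532599459170657070050; 1713856532599459170657070050 < 1719070799748422591028658176? YES
  n = 4408: C(4408, 9) = 1717362945146264156457459600; 1717362945146264156457459600 < 1719070799748422591028658176? YES
  n = 4409: C(4409, 9) = 1720875732988608787686577131; 1720875732988608787686577131 < 1719070799748422591028658176? NO
  n = 4410: C(4410, 9) = 1724394906266704102180823710; 1724394906266704102180823710 < 1719070799748422591028658176? NO
The largest n with C(n, 9) < 1719070799748422591028658176 is n = 4408 (where E[X] = 35778394690547169926197075/35813974994758803979763712 ≈ 0.9990065). Hence R_6(9) > 4408, i.e. R_6(9) ≥ 4409.

Largest n = 4408; hence R_6(9) > 4408.


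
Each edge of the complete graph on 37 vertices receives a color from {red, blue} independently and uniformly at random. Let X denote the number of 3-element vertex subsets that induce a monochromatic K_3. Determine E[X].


Let X = Σ_S X_S over the C(37, 3) = 7770 subsets S of size 3, where X_S = 1 if the K_3 on S is monochromatic.
For a fixed S, the K_3 on S has C(3, 2) = 3 edges. P[all 3 edges red] = (1/2)^3, and likewise for blue, so P[monochromatic] = 2·(1/2)^3 = 2^{1 − 3} = 1/4.
By linearity of expectation: E[X] = C(37, 3) · 2^{1 − 3} = 7770 · 1/4 = 3885/2.
Numerically: E[X] ≈ 1942.500000.

E[X] = C(37,3)·2^(1−C(3,2)) = 3885/2 ≈ 1942.500000.


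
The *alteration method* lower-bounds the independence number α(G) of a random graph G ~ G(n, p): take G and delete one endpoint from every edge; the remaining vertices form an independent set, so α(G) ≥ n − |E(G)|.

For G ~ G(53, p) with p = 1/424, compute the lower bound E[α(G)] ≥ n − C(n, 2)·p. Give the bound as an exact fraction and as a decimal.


E[|E(G)|] = C(53, 2)·p = 1378 · (1/424) = 13/4.
E[α(G)] ≥ n − E[|E(G)|] = 53 − 13/4 = 199/4.
Numerically: ≈ 49.750000.
(This is only a lower bound; the true E[α(G)] may be larger.)

E[α(G)] ≥ 199/4 ≈ 49.750000.


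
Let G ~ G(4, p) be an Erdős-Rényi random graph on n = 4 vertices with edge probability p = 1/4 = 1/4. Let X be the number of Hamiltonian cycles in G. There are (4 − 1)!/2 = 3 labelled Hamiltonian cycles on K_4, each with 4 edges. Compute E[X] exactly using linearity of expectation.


K_4 has (4 − 1)!/2 = 3 labelled Hamiltonian cycles.
For each such Hamiltonian cycle H, let X_H = 1 if all 4 edges of H are present in G. Then P[X_H = 1] = p^{4} = (1/4)^{4} = 1/256.
By linearity: E[X] = Σ_H E[X_H] = 3 · p^{4} = 3 · 1/256 = 3/256.
Numerically: E[X] ≈ 0.01172.

E[X] = 3 · (1/4)^{4} = 3/256 ≈ 0.01172.


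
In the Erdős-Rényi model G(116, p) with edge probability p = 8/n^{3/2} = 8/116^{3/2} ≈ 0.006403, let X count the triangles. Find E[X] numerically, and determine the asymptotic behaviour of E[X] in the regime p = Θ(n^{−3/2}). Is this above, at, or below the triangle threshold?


Number of potential triangles: C(116, 3) = 253460.
Each occurs with probability p³ ≈ (0.006403)³ ≈ 2.625482e-07.
By linearity: E[X] = C(116, 3)·p³ ≈ 253460 · 2.625482e-07 ≈ 0.0665.
Since α = 3/2 > 1, p = c/n^{3/2} = o(1/n) is below the triangle threshold p ~ 1/n. Asymptotically E[X] ~ (c³/6)·n^{3(1−α)} = (8³/6)·n^{-1.5} → 0, so by Markov's inequality G has no triangles w.h.p.

E[X] ≈ 0.0665; in regime p = Θ(1/n^{3/2}) E[X] tends to 0 (below the triangle threshold p ~ 1/n).


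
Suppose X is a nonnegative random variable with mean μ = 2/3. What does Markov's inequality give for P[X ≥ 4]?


μ = E[X] = 2/3, a = 4.
Markov: P[X ≥ 4] ≤ μ/a = (2/3)/4 = 1/6.
Numerically: ≈ 0.16667.
(Since a = 4 > μ = 0.66667, the bound 1/6 is < 1 and informative.)

P[X ≥ 4] ≤ 1/6 ≈ 0.16667.


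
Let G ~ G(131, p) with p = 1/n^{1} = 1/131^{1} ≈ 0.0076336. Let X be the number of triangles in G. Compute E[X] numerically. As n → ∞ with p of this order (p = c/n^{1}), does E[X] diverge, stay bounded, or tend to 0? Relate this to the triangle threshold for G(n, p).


Number of potential triangles: C(131, 3) = 366145.
Each occurs with probability p³ ≈ (0.0076336)³ ≈ 4.4482185e-07.
By linearity: E[X] = C(131, 3)·p³ ≈ 366145 · 4.4482185e-07 ≈ 0.16287.
Here α = 1, so p = 1/n is exactly at the triangle threshold p ~ 1/n. Asymptotically E[X] → c³/6 = 1³/6 = 1/6 ≈ 0.16667, a bounded constant. In this regime the triangle count is asymptotically Poisson(c³/6).

E[X] ≈ 0.16287; in regime p = Θ(1/n^{1}) E[X] stays bounded (at the triangle threshold p ~ 1/n).


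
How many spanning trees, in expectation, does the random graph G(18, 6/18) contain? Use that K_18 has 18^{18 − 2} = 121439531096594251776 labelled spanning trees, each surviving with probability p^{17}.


K_18 has 18^{18 − 2} = 121439531096594251776 labelled spanning trees.
For each such spanning tree H, let X_H = 1 if all 17 edges of H are present in G. Then P[X_H = 1] = p^{17} = (1/3)^{17} = 1/129140163.
Summing the indicators: E[X] = Σ_H E[X_H] = 121439531096594251776 · p^{17} = 121439531096594251776 · 1/129140163 = 940369969152.
Numerically: E[X] ≈ 9.4037e+11.

E[X] = 121439531096594251776 · (1/3)^{17} = 940369969152 ≈ 9.4037e+11.


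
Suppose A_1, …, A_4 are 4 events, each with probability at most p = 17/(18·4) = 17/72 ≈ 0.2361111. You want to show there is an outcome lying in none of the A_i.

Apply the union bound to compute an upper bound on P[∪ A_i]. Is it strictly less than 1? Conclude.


Union bound: P[∪_{i=1}^{4} A_i] ≤ Σ_i P[A_i] ≤ 4·p = 4·(17/72) = 17/18.
Numerically: 17/18 ≈ 0.9444444.
Is 17/18 < 1? YES.
Since P[∪ A_i] ≤ 17/18 < 1, the complement has P[∩ A_i^c] ≥ 1 − 17/18 = 1/18 > 0, so some outcome avoids every A_i.

4·p = 17/18 ≈ 0.9444444; existence CERTIFIED by the union bound.


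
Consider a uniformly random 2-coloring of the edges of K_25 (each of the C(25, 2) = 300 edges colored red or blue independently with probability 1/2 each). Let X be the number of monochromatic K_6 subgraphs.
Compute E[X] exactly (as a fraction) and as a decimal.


Let X = Σ_S X_S over the C(25, 6) = 177100 subsets S of size 6, where X_S = 1 if the K_6 on S is monochromatic.
For a fixed S, the K_6 on S has C(6, 2) = 15 edges. P[all 15 edges red] = (1/2)^15, and likewise for blue, so P[monochromatic] = 2·(1/2)^15 = 2^{1 − 15} = 1/16384.
Summing: E[X] = C(25, 6) · 2^{1 − 15} = 177100 · 1/16384 = 44275/4096.
Numerically: E[X] ≈ 10.809326.

E[X] = C(25,6)·2^(1−C(6,2)) = 44275/4096 ≈ 10.809326.


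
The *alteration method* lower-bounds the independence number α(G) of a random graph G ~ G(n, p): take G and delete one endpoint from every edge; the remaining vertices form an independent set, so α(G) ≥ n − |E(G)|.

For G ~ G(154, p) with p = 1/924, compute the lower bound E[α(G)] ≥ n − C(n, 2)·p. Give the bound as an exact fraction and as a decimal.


E[|E(G)|] = C(154, 2)·p = 11781 · (1/924) = 51/4.
E[α(G)] ≥ n − E[|E(G)|] = 154 − 51/4 = 565/4.
Numerically: ≈ 141.25000.
(This is only a lower bound; the true E[α(G)] may be larger.)

E[α(G)] ≥ 565/4 ≈ 141.25000.


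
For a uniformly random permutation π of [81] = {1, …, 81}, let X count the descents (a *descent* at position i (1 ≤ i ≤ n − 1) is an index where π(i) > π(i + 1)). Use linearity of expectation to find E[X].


Write X = Σ X_I over i = 1, …, 80, with X_I the indicator of one descent.
There are 80 indicators.
For each fixed i, the pair (π(i), π(i+1)) is a uniformly random ordered pair of distinct values from {1, …, 81}; by symmetry P[π(i) > π(i+1)] = 1/2.
By linearity: E[X] = 80 · (1/2) = (81 − 1) · (1/2) = 40 ≈ 40.0000.

E[X] = 40 = 40.0000.


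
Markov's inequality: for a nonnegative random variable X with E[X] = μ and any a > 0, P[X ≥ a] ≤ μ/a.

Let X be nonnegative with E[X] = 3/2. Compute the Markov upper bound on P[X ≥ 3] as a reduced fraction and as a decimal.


μ = E[X] = 3/2, a = 3.
Markov: P[X ≥ 3] ≤ μ/a = (3/2)/3 = 1/2.
Numerically: ≈ 0.5000.
(Since a = 3 > μ = 1.5000, the bound 1/2 is < 1 and informative.)

P[X ≥ 3] ≤ 1/2 ≈ 0.5000.


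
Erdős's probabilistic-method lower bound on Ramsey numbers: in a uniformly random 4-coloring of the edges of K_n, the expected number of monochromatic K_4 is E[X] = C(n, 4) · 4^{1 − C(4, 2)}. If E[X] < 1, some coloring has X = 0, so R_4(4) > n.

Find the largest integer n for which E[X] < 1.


We need C(n, 4) · 4^{1 − 6} < 1, i.e. C(n, 4) < 4^{6 − 1} = 1024.
Check values of n near the boundary:
  n = 10: C(10, 4) = 210; 210 < 1024? YES
  n = 11: C(11, 4) = 330; 330 < 1024? YES
  n = 12: C(12, 4) = 495; 495 < 1024? YES
  n = 13: C(13, 4) = 715; 715 < 1024? YES
  n = 14: C(14, 4) = 1001; 1001 < 1024? YES
  n = 15: C(15, 4) = 1365; 1365 < 1024? NO
  n = 16: C(16, 4) = 1820; 1820 < 1024? NO
The largest n with C(n, 4) < 1024 is n = 14 (where E[X] = 1001/1024 ≈ 0.978). Hence R_4(4) > 14, i.e. R_4(4) ≥ 15.

Largest n = 14; hence R_4(4) > 14.


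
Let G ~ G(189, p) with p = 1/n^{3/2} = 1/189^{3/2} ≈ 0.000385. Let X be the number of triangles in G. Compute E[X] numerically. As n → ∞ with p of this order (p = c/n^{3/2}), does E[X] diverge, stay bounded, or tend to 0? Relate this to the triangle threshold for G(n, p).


Number of potential triangles: C(189, 3) = 1107414.
Each occurs with probability p³ ≈ (0.000385)³ ≈ 5.70062e-11.
By linearity: E[X] = C(189, 3)·p³ ≈ 1107414 · 5.70062e-11 ≈ 0.000.
Since α = 3/2 > 1, p = c/n^{3/2} = o(1/n) is below the triangle threshold p ~ 1/n. Asymptotically E[X] ~ (c³/6)·n^{3(1−α)} = (1³/6)·n^{-1.5} → 0, so by Markov's inequality G has no triangles w.h.p.

E[X] ≈ 0.000; in regime p = Θ(1/n^{3/2}) E[X] tends to 0 (below the triangle threshold p ~ 1/n).


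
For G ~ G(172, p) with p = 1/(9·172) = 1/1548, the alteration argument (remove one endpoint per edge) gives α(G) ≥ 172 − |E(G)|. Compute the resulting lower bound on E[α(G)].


E[|E(G)|] = C(172, 2)·p = 14706 · (1/1548) = 19/2.
E[α(G)] ≥ n − E[|E(G)|] = 172 − 19/2 = 325/2.
Numerically: ≈ 162.500000.
(This is only a lower bound; the true E[α(G)] may be larger.)

E[α(G)] ≥ 325/2 ≈ 162.500000.


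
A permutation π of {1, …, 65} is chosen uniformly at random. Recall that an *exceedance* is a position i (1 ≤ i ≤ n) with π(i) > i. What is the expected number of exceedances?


Write X = Σ_{i=1}^{65} X_i, where X_i = 1_{π(i) > i}.
For each fixed i, π(i) is uniform over {1, …, 65} (marginal of a uniform permutation), so P[π(i) > i] = (n − i)/n. Summing: Σ_{i=1}^{65} (n − i)/n = (0 + 1 + … + 64)/65 = 65(65 − 1)/(2·65) = (65 − 1)/2.
Hence E[X] = Σ_{i=1}^{65} (65 − i)/65 = 32 ≈ 32.000.

E[X] = 32 = 32.000.


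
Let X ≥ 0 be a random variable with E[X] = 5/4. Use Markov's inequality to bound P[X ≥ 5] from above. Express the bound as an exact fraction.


μ = E[X] = 5/4, a = 5.
Markov: P[X ≥ 5] ≤ μ/a = (5/4)/5 = 1/4.
Numerically: ≈ 0.25000.
(Since a = 5 > μ = 1.25000, the bound 1/4 is < 1 and informative.)

P[X ≥ 5] ≤ 1/4 ≈ 0.25000.


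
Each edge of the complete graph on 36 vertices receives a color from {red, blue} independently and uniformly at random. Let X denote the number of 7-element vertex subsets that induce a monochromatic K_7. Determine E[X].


Let X = Σ_S X_S over the C(36, 7) = 8347680 subsets S of size 7, where X_S = 1 if the K_7 on S is monochromatic.
For a fixed S, the K_7 on S has C(7, 2) = 21 edges. P[all 21 edges red] = (1/2)^21, and likewise for blue, so P[monochromatic] = 2·(1/2)^21 = 2^{1 − 21} = 1/1048576.
By linearity of expectation: E[X] = C(36, 7) · 2^{1 − 21} = 8347680 · 1/1048576 = 260865/32768.
Numerically: E[X] ≈ 7.9610.

E[X] = C(36,7)·2^(1−C(7,2)) = 260865/32768 ≈ 7.9610.


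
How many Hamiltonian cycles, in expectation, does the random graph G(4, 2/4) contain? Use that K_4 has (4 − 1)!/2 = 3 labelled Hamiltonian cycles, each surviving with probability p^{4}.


K_4 has (4 − 1)!/2 = 3 labelled Hamiltonian cycles.
For each such Hamiltonian cycle H, let X_H = 1 if all 4 edges of H are present in G. Then P[X_H = 1] = p^{4} = (1/2)^{4} = 1/16.
By linearity of expectation: E[X] = Σ_H E[X_H] = 3 · p^{4} = 3 · 1/16 = 3/16.
Numerically: E[X] ≈ 0.1875.

E[X] = 3 · (1/2)^{4} = 3/16 ≈ 0.1875.


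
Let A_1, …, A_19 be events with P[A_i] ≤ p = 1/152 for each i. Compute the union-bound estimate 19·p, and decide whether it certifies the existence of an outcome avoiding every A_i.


Union bound: P[∪_{i=1}^{19} A_i] ≤ Σ_i P[A_i] ≤ 19·p = 19·(1/152) = 1/8.
Numerically: 1/8 ≈ 0.125.
Is 1/8 < 1? YES.
Since P[∪ A_i] ≤ 1/8 < 1, the complement has P[∩ A_i^c] ≥ 1 − 1/8 = 7/8 > 0, so some outcome avoids every A_i.

19·p = 1/8 ≈ 0.125; existence CERTIFIED by the union bound.


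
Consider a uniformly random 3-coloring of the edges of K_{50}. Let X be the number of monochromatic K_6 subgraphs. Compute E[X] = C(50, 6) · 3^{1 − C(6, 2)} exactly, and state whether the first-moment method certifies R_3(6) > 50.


E[X] = C(50, 6) · 3^{1 − 15} = 15890700 · 3^{−14} = 15890700/4782969.
As a reduced fraction: E[X] = 5296900/1594323 ≈ 3.3224.
Is E[X] < 1? NO.
Since E[X] ≥ 1, the first-moment bound is inconclusive at n = 50; it does NOT by itself certify R_3(6) > 50.

E[X] = 5296900/1594323 ≈ 3.3224; E[X] ≥ 1; first-moment method inconclusive here.


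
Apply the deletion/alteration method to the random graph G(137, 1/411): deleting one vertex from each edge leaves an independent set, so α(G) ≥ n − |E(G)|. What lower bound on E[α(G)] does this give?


E[|E(G)|] = C(137, 2)·p = 9316 · (1/411) = 68/3.
E[α(G)] ≥ n − E[|E(G)|] = 137 − 68/3 = 343/3.
Numerically: ≈ 114.3333.
(This is only a lower bound; the true E[α(G)] may be larger.)

E[α(G)] ≥ 343/3 ≈ 114.3333.


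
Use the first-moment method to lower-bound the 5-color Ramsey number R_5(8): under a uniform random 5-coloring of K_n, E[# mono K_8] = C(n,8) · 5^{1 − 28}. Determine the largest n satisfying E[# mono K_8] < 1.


We need C(n, 8) · 5^{1 − 28} < 1, i.e. C(n, 8) < 5^{28 − 1} = 7450580596923828125.
Check values of n near the boundary:
  n = 857: C(857, 8) = 6983854138365964575; 6983854138365964575 < 7450580596923828125? YES
  n = 858: C(858, 8) = 7049584530256467771; 7049584530256467771 < 7450580596923828125? YES
  n = 859: C(859, 8) = 7115855595170747139; 7115855595170747139 < 7450580596923828125? YES
  n = 860: C(860, 8) = 7182671140665308145; 7182671140665308145 < 7450580596923828125? YES
  n = 861: C(861, 8) = 7250034996615275865; 7250034996615275865 < 7450580596923828125? YES
  n = 862: C(862, 8) = 7317951015318931845; 7317951015318931845 < 7450580596923828125? YES
  n = 863: C(863, 8) = 7386423071602617757; 7386423071602617757 < 7450580596923828125? YES
  n = 864: C(864, 8) = 7455455062926006708; 7455455062926006708 < 7450580596923828125? NO
  n = 865: C(865, 8) = 7525050909487743060; 7525050909487743060 < 7450580596923828125? NO
  n = 866: C(866, 8) = 7595214554331451620; 7595214554331451620 < 7450580596923828125? NO
The largest n with C(n, 8) < 7450580596923828125 is n = 863 (where E[X] = 7386423071602617757/7450580596923828125 ≈ 0.991). Hence R_5(8) > 863, i.e. R_5(8) ≥ 864.

Largest n = 863; hence R_5(8) > 863.


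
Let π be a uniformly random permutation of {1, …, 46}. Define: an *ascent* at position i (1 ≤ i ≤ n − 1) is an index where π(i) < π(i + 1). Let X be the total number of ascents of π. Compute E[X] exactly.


Write X = Σ X_I over i = 1, …, 45, with X_I the indicator of one ascent.
There are 45 indicators.
For each fixed i, the pair (π(i), π(i+1)) is a uniformly random ordered pair of distinct values from {1, …, 46}; by symmetry P[π(i) < π(i+1)] = 1/2.
By linearity: E[X] = 45 · (1/2) = (46 − 1) · (1/2) = 45/2 ≈ 22.5000.

E[X] = 45/2 = 22.5000.


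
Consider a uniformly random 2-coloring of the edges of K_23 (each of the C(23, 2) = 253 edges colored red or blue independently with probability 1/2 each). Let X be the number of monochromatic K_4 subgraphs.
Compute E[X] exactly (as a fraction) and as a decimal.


Let X = Σ_S X_S over the C(23, 4) = 8855 subsets S of size 4, where X_S = 1 if the K_4 on S is monochromatic.
For a fixed S, the K_4 on S has C(4, 2) = 6 edges. P[all 6 edges red] = (1/2)^6, and likewise for blue, so P[monochromatic] = 2·(1/2)^6 = 2^{1 − 6} = 1/32.
By linearity of expectation: E[X] = C(23, 4) · 2^{1 − 6} = 8855 · 1/32 = 8855/32.
Numerically: E[X] ≈ 276.71875.

E[X] = C(23,4)·2^(1−C(4,2)) = 8855/32 ≈ 276.71875.


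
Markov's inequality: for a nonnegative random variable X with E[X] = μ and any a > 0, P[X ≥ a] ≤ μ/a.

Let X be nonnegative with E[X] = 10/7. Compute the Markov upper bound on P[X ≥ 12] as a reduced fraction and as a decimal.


μ = E[X] = 10/7, a = 12.
Markov: P[X ≥ 12] ≤ μ/a = (10/7)/12 = 5/42.
Numerically: ≈ 0.1190.
(Since a = 12 > μ = 1.4286, the bound 5/42 is < 1 and informative.)

P[X ≥ 12] ≤ 5/42 ≈ 0.1190.


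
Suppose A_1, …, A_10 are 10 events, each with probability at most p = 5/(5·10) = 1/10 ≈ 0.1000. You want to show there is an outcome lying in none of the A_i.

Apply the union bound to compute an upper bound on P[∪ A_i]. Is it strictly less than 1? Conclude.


Union bound: P[∪_{i=1}^{10} A_i] ≤ Σ_i P[A_i] ≤ 10·p = 10·(1/10) = 1.
Numerically: 1 ≈ 1.0000.
Is 1 < 1? NO.
Since the bound 1 is ≥ 1, the union bound is uninformative here; it does NOT by itself certify existence.

10·p = 1 ≈ 1.0000; existence NOT certified by the union bound.


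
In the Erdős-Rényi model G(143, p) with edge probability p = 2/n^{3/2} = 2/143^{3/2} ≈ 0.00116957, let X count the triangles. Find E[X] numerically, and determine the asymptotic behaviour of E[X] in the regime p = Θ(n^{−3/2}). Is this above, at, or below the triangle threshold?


Number of potential triangles: C(143, 3) = 477191.
Each occurs with probability p³ ≈ (0.00116957)³ ≈ 1.59984467e-09.
By linearity: E[X] = C(143, 3)·p³ ≈ 477191 · 1.59984467e-09 ≈ 0.000763.
Since α = 3/2 > 1, p = c/n^{3/2} = o(1/n) is below the triangle threshold p ~ 1/n. Asymptotically E[X] ~ (c³/6)·n^{3(1−α)} = (2³/6)·n^{-1.5} → 0, so by Markov's inequality G has no triangles w.h.p.

E[X] ≈ 0.000763; in regime p = Θ(1/n^{3/2}) E[X] tends to 0 (below the triangle threshold p ~ 1/n).


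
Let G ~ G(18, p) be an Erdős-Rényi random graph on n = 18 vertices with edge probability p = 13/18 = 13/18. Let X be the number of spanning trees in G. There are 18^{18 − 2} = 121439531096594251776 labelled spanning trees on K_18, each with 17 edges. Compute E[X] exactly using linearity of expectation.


K_18 has 18^{18 − 2} = 121439531096594251776 labelled spanning trees.
For each such spanning tree H, let X_H = 1 if all 17 edges of H are present in G. Then P[X_H = 1] = p^{17} = (13/18)^{17} = 8650415919381337933/2185911559738696531968.
By linearity of expectation: E[X] = Σ_H E[X_H] = 121439531096594251776 · p^{17} = 121439531096594251776 · 8650415919381337933/2185911559738696531968 = 8650415919381337933/18.
Numerically: E[X] ≈ 4.81e+17.

E[X] = 121439531096594251776 · (13/18)^{17} = 8650415919381337933/18 ≈ 4.81e+17.


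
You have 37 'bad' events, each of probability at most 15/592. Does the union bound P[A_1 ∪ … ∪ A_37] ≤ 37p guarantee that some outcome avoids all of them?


Union bound: P[∪_{i=1}^{37} A_i] ≤ Σ_i P[A_i] ≤ 37·p = 37·(15/592) = 15/16.
Numerically: 15/16 ≈ 0.93750.
Is 15/16 < 1? YES.
Since P[∪ A_i] ≤ 15/16 < 1, the complement has P[∩ A_i^c] ≥ 1 − 15/16 = 1/16 > 0, so some outcome avoids every A_i.

37·p = 15/16 ≈ 0.93750; existence CERTIFIED by the union bound.


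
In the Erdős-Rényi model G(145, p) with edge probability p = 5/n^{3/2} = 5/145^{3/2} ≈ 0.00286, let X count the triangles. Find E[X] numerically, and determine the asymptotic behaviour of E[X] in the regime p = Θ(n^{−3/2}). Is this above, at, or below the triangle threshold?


Number of potential triangles: C(145, 3) = 497640.
Each occurs with probability p³ ≈ (0.00286)³ ≈ 2.34830e-08.
By linearity: E[X] = C(145, 3)·p³ ≈ 497640 · 2.34830e-08 ≈ 0.012.
Since α = 3/2 > 1, p = c/n^{3/2} = o(1/n) is below the triangle threshold p ~ 1/n. Asymptotically E[X] ~ (c³/6)·n^{3(1−α)} = (5³/6)·n^{-1.5} → 0, so by Markov's inequality G has no triangles w.h.p.

E[X] ≈ 0.012; in regime p = Θ(1/n^{3/2}) E[X] tends to 0 (below the triangle threshold p ~ 1/n).


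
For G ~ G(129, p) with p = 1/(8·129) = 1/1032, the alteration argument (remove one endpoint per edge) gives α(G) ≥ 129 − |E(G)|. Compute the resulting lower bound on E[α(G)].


E[|E(G)|] = C(129, 2)·p = 8256 · (1/1032) = 8.
E[α(G)] ≥ n − E[|E(G)|] = 129 − 8 = 121.
Numerically: ≈ 121.000.
(This is only a lower bound; the true E[α(G)] may be larger.)

E[α(G)] ≥ 121 ≈ 121.000.


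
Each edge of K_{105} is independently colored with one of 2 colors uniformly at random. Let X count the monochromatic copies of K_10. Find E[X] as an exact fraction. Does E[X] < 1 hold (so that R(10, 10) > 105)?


E[X] = C(105, 10) · 2^{1 − 45} = 28848458598960 · 2^{−44} = 28848458598960/17592186044416.
As a reduced fraction: E[X] = 1803028662435/1099511627776 ≈ 1.63985.
Is E[X] < 1? NO.
Since E[X] ≥ 1, the first-moment bound is inconclusive at n = 105; it does NOT by itself certify R(10, 10) > 105.

E[X] = 1803028662435/1099511627776 ≈ 1.63985; E[X] ≥ 1; first-moment method inconclusive here.


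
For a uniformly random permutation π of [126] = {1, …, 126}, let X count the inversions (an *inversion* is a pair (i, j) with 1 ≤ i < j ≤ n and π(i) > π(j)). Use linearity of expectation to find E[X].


Write X = Σ X_I over the C(126, 2) = 7875 pairs i < j, with X_I the indicator of one inversion.
There are 7875 indicators.
For each fixed pair i < j, the values π(i) and π(j) are two distinct elements of {1, …, 126} in uniformly random order; by symmetry P[π(i) > π(j)] = 1/2.
By linearity: E[X] = 7875 · (1/2) = C(126, 2) · (1/2) = 7875/2 = 7875/2 ≈ 3937.5000.

E[X] = 7875/2 = 3937.5000.


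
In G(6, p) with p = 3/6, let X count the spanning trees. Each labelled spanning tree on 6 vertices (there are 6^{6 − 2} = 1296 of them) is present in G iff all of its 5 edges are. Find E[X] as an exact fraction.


K_6 has 6^{6 − 2} = 1296 labelled spanning trees.
For each such spanning tree H, let X_H = 1 if all 5 edges of H are present in G. Then P[X_H = 1] = p^{5} = (1/2)^{5} = 1/32.
By linearity: E[X] = Σ_H E[X_H] = 1296 · p^{5} = 1296 · 1/32 = 81/2.
Numerically: E[X] ≈ 40.5.

E[X] = 1296 · (1/2)^{5} = 81/2 ≈ 40.5.


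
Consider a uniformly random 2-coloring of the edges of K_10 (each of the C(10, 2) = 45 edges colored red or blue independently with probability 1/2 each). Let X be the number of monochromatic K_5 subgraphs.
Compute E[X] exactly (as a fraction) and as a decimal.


Let X = Σ_S X_S over the C(10, 5) = 252 subsets S of size 5, where X_S = 1 if the K_5 on S is monochromatic.
For a fixed S, the K_5 on S has C(5, 2) = 10 edges. P[all 10 edges red] = (1/2)^10, and likewise for blue, so P[monochromatic] = 2·(1/2)^10 = 2^{1 − 10} = 1/512.
By linearity of expectation: E[X] = C(10, 5) · 2^{1 − 10} = 252 · 1/512 = 63/128.
Numerically: E[X] ≈ 0.4922.

E[X] = C(10,5)·2^(1−C(5,2)) = 63/128 ≈ 0.4922.


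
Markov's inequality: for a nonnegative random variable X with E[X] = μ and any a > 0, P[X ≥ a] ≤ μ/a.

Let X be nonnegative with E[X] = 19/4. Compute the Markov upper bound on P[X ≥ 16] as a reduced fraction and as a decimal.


μ = E[X] = 19/4, a = 16.
Markov: P[X ≥ 16] ≤ μ/a = (19/4)/16 = 19/64.
Numerically: ≈ 0.2969.
(Since a = 16 > μ = 4.7500, the bound 19/64 is < 1 and informative.)

P[X ≥ 16] ≤ 19/64 ≈ 0.2969.


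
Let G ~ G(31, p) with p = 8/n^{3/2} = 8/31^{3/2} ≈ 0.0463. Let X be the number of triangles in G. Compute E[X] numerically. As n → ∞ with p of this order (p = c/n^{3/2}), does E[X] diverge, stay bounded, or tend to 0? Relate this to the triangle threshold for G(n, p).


Number of potential triangles: C(31, 3) = 4495.
Each occurs with probability p³ ≈ (0.0463)³ ≈ 9.95732e-05.
By linearity: E[X] = C(31, 3)·p³ ≈ 4495 · 9.95732e-05 ≈ 0.448.
Since α = 3/2 > 1, p = c/n^{3/2} = o(1/n) is below the triangle threshold p ~ 1/n. Asymptotically E[X] ~ (c³/6)·n^{3(1−α)} = (8³/6)·n^{-1.5} → 0, so by Markov's inequality G has no triangles w.h.p.

E[X] ≈ 0.448; in regime p = Θ(1/n^{3/2}) E[X] tends to 0 (below the triangle threshold p ~ 1/n).


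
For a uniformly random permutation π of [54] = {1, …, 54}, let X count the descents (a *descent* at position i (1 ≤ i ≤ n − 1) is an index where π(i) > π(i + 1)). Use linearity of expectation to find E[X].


Write X = Σ X_I over i = 1, …, 53, with X_I the indicator of one descent.
There are 53 indicators.
For each fixed i, the pair (π(i), π(i+1)) is a uniformly random ordered pair of distinct values from {1, …, 54}; by symmetry P[π(i) > π(i+1)] = 1/2.
By linearity: E[X] = 53 · (1/2) = (54 − 1) · (1/2) = 53/2 ≈ 26.50000.

E[X] = 53/2 = 26.50000.


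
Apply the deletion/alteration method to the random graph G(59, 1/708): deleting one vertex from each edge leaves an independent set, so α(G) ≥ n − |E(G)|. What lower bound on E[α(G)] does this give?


E[|E(G)|] = C(59, 2)·p = 1711 · (1/708) = 29/12.
E[α(G)] ≥ n − E[|E(G)|] = 59 − 29/12 = 679/12.
Numerically: ≈ 56.58333.
(This is only a lower bound; the true E[α(G)] may be larger.)

E[α(G)] ≥ 679/12 ≈ 56.58333.


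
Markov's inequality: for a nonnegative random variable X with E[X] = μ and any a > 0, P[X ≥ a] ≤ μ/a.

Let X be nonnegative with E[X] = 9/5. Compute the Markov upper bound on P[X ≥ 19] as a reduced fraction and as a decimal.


μ = E[X] = 9/5, a = 19.
Markov: P[X ≥ 19] ≤ μ/a = (9/5)/19 = 9/95.
Numerically: ≈ 0.0947.
(Since a = 19 > μ = 1.8000, the bound 9/95 is < 1 and informative.)

P[X ≥ 19] ≤ 9/95 ≈ 0.0947.


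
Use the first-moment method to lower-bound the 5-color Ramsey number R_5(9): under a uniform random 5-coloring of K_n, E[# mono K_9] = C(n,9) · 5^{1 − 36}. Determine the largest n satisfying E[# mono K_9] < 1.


We need C(n, 9) · 5^{1 − 36} < 1, i.e. C(n, 9) < 5^{36 − 1} = 2910383045673370361328125.
Check values of n near the boundary:
  n = 2167: C(2167, 9) = 2855899084841489792706810; 2855899084841489792706810 < 2910383045673370361328125? YES
  n = 2168: C(2168, 9) = 2867804175977929537095120; 2867804175977929537095120 < 2910383045673370361328125? YES
  n = 2169: C(2169, 9) = 2879753360044504243499683; 2879753360044504243499683 < 2910383045673370361328125? YES
  n = 2170: C(2170, 9) = 2891746779868845075610510; 2891746779868845075610510 < 2910383045673370361328125? YES
  n = 2171: C(2171, 9) = 2903784578674959601827205; 2903784578674959601827205 < 2910383045673370361328125? YES
  n = 2172: C(2172, 9) = 2915866900084148060642020; 2915866900084148060642020 < 2910383045673370361328125? NO
  n = 2173: C(2173, 9) = 2927993888115921319674265; 2927993888115921319674265 < 2910383045673370361328125? NO
The largest n with C(n, 9) < 2910383045673370361328125 is n = 2171 (where E[X] = 580756915734991920365441/582076609134674072265625 ≈ 0.997733). Hence R_5(9) > 2171, i.e. R_5(9) ≥ 2172.

Largest n = 2171; hence R_5(9) > 2171.


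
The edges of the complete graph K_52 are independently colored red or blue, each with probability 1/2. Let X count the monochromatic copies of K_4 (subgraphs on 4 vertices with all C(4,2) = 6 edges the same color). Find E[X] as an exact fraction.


Let X = Σ_S X_S over the C(52, 4) = 270725 subsets S of size 4, where X_S = 1 if the K_4 on S is monochromatic.
For a fixed S, the K_4 on S has C(4, 2) = 6 edges. P[all 6 edges red] = (1/2)^6, and likewise for blue, so P[monochromatic] = 2·(1/2)^6 = 2^{1 − 6} = 1/32.
By linearity of expectation: E[X] = C(52, 4) · 2^{1 − 6} = 270725 · 1/32 = 270725/32.
Numerically: E[X] ≈ 8460.156250.

E[X] = C(52,4)·2^(1−C(4,2)) = 270725/32 ≈ 8460.156250.


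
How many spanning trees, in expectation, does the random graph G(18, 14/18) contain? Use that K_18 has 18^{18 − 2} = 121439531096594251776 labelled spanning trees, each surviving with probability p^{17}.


K_18 has 18^{18 − 2} = 121439531096594251776 labelled spanning trees.
For each such spanning tree H, let X_H = 1 if all 17 edges of H are present in G. Then P[X_H = 1] = p^{17} = (7/9)^{17} = 232630513987207/16677181699666569.
Summing the indicators: E[X] = Σ_H E[X_H] = 121439531096594251776 · p^{17} = 121439531096594251776 · 232630513987207/16677181699666569 = 15245673364665597952/9.
Numerically: E[X] ≈ 1.69e+18.

E[X] = 121439531096594251776 · (7/9)^{17} = 15245673364665597952/9 ≈ 1.69e+18.


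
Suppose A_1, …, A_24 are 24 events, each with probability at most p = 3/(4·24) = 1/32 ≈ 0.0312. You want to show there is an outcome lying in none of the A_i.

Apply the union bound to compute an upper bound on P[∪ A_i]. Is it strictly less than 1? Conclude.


Union bound: P[∪_{i=1}^{24} A_i] ≤ Σ_i P[A_i] ≤ 24·p = 24·(1/32) = 3/4.
Numerically: 3/4 ≈ 0.7500.
Is 3/4 < 1? YES.
Since P[∪ A_i] ≤ 3/4 < 1, the complement has P[∩ A_i^c] ≥ 1 − 3/4 = 1/4 > 0, so some outcome avoids every A_i.

24·p = 3/4 ≈ 0.7500; existence CERTIFIED by the union bound.


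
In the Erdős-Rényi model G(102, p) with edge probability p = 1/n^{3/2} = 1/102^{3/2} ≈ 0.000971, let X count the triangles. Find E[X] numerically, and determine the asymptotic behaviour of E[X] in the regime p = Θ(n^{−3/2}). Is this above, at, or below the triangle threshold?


Number of potential triangles: C(102, 3) = 171700.
Each occurs with probability p³ ≈ (0.000971)³ ≈ 9.14743e-10.
By linearity: E[X] = C(102, 3)·p³ ≈ 171700 · 9.14743e-10 ≈ 0.000.
Since α = 3/2 > 1, p = c/n^{3/2} = o(1/n) is below the triangle threshold p ~ 1/n. Asymptotically E[X] ~ (c³/6)·n^{3(1−α)} = (1³/6)·n^{-1.5} → 0, so by Markov's inequality G has no triangles w.h.p.

E[X] ≈ 0.000; in regime p = Θ(1/n^{3/2}) E[X] tends to 0 (below the triangle threshold p ~ 1/n).
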